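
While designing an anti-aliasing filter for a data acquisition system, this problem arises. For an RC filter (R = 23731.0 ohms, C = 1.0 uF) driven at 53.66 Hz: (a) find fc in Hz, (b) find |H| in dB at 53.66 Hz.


Step 1 — cutoff frequency:
fc = 1 / (2*pi*R*C)
C = 1.0 uF = 1e-06 F
fc = 1 / (2*pi*23731.0*1e-06)
   = 6.70663 Hz

Step 2 — magnitude at f = 53.66 Hz:
|H(f)| = 1 / sqrt(1 + (f/fc)^2)
f/fc = 53.66 / 6.70663 = 8.001038
|H| = 1 / sqrt(1 + 64.016609) = 0.1240189
|H|_dB = 20*log10(0.1240189) = -18.13 dB

fc = 6.70663 Hz; |H(53.66 Hz)| = -18.13 dB


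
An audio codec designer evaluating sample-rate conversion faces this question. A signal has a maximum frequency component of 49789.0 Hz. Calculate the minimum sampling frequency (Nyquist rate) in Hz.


The Nyquist rate is twice the maximum frequency component.
fs_min = 2 * fmax
      = 2 * 49789.0
      = 99578.0 Hz

99578.0


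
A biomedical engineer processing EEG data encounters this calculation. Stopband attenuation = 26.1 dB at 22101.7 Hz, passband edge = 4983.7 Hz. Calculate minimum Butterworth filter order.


Butterworth filter order formula:
n = log10(10^(A/10) - 1) / (2 * log10(f_stop/f_pass))
10^(26.1/10) - 1 = 406.3803
f_stop/f_pass = 22101.7 / 4983.7 = 4.4348
n = 2.0166 -> ceil = 3

3


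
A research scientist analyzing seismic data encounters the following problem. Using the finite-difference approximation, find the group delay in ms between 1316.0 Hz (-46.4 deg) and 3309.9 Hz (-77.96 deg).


Group delay from phase difference:
tau = -d(phi)/d(omega)
d(phi) = -31.56 deg = -0.550826 rad
d(omega) = 2*pi*(3309.9 - 1316.0) = 12528.0432 rad/s
tau = -(-0.550826) / 12528.0432
    = 0.044 ms

0.044 ms


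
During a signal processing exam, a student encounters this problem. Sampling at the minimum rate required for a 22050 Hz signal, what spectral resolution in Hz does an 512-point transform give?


Step 1 — Nyquist sampling rate:
fs = 2 * fmax = 2 * 22050 = 44100 Hz

Step 2 — DFT bin spacing:
df = fs / N = 44100 / 512 = 86.1328 Hz

86.1328 Hz


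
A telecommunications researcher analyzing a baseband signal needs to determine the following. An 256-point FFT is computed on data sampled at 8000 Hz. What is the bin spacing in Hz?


DFT frequency resolution:
df = fs / N
   = 8000 / 256
   = 31.25 Hz

31.25 Hz


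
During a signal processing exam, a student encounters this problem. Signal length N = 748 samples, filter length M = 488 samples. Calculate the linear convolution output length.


Linear convolution output length:
L = N + M - 1
  = 748 + 488 - 1
  = 1235 samples

1235


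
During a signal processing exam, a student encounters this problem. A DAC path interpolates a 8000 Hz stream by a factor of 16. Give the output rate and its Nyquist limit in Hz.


Step 1 — output sample rate after interpolation by L:
fs_out = L * fs_in = 16 * 8000 = 128000 Hz

Step 2 — Nyquist frequency of the output stream:
f_Nyq = fs_out / 2 = 128000 / 2 = 64000.0 Hz

fs_out = 128000 Hz; f_Nyquist = 64000.0 Hz


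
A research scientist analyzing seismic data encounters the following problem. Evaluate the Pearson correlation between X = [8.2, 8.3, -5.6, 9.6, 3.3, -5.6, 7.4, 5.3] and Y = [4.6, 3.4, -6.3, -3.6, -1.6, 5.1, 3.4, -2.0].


Pearson correlation coefficient (population):
r = cov(X,Y) / (std(X) * std(Y))
Mean X = 3.8625, Mean Y = 0.375
Cov(X,Y) = 4.474062
Std(X) = 5.759761, Std(Y) = 4.005855
r = 0.1939

0.1939


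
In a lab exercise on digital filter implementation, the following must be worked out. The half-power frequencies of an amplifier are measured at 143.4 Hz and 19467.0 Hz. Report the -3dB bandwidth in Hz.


Bandwidth is the difference of -3dB frequencies:
BW = f_high - f_low
   = 19467.0 - 143.4
   = 19323.6 Hz

19323.6 Hz


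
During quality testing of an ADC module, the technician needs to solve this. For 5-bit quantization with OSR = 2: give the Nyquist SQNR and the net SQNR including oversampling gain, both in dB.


Step 1 — baseline SQNR at Nyquist:
SQNR_base = 6.02*N + 1.76
          = 6.02*5 + 1.76
          = 31.86 dB

Step 2 — oversampling processing gain:
G = 10*log10(OSR) = 10*log10(2) = 3.01 dB

Step 3 — total:
SQNR_total = 31.86 + 3.01 = 34.87 dB

Base SQNR = 31.86 dB; oversampled SQNR = 34.87 dB


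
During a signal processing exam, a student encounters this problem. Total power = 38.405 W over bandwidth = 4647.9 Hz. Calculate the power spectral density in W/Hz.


Power spectral density:
PSD = P / BW
    = 38.405 / 4647.9
    = 0.00826287 W/Hz

0.00826287 W/Hz


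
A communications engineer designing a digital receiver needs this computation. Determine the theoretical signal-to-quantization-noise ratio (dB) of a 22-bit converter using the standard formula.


Theoretical SNR for a full-scale sinusoid:
SNR = 6.02 * N + 1.76
    = 6.02 * 22 + 1.76
    = 132.44 + 1.76
    = 134.2 dB

134.2 dB


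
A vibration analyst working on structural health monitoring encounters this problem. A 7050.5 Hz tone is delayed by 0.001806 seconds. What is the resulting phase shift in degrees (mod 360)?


Phase shift from frequency and time delay:
phi = 360 * f * t_delay
    = 360 * 7050.5 * 0.001806
    = 4583.95 degrees
    mod 360 = 263.95 degrees

263.95 degrees


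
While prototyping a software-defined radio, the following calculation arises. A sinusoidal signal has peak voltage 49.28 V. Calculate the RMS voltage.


RMS voltage for a sinusoidal waveform:
V_rms = V_peak / sqrt(2)
      = 49.28 / 1.414214
      = 34.846 V

34.846 V


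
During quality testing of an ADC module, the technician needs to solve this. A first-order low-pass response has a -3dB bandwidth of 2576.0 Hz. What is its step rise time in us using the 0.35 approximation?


Rise time from bandwidth relationship:
tr = 0.35 / BW
   = 0.35 / 2576.0
   = 0.0001358695652 s
   = 135.8696 us

135.8696 us


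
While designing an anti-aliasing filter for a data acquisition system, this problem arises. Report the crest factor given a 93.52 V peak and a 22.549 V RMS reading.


Crest factor is the ratio of peak to RMS:
CF = V_peak / V_rms
   = 93.52 / 22.549
   = 4.1474

4.1474


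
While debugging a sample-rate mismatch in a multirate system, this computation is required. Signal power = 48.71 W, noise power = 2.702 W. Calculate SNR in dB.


SNR in decibels:
SNR = 10 * log10(Ps / Pn)
    = 10 * log10(48.71 / 2.702)
    = 10 * log10(18.0274)
    = 10 * 1.2559
    = 12.56 dB

12.56 dB


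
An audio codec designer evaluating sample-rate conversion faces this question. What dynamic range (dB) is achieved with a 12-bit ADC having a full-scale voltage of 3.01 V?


Dynamic range from full-scale to LSB:
V_min = V_max / 2^bits = 3.01 / 2^12
DR = 20 * log10(V_max / V_min)
   = 20 * log10(2^12)
   = 20 * 12 * log10(2)
   = 72.25 dB

72.25 dB


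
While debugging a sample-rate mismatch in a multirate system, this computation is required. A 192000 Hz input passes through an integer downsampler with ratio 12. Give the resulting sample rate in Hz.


Decimation reduces the sample rate:
fs_out = fs_in / M
       = 192000 / 12
       = 16000.0 Hz

16000.0 Hz


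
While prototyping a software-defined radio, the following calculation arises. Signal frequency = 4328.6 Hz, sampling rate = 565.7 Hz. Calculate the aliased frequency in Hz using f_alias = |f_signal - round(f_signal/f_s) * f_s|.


Compute the nearest integer multiple of fs to the signal:
n = round(4328.6 / 565.7) = 8
f_alias = |4328.6 - 8 * 565.7|
        = |4328.6 - 4525.6|
        = 197.0 Hz

197.0


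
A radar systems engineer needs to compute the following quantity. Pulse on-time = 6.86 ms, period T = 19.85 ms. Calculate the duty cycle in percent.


Duty cycle as a percentage:
DC = (t_on / T) * 100
   = (6.86 / 19.85) * 100
   = 0.345592 * 100
   = 34.56 %

34.56 %


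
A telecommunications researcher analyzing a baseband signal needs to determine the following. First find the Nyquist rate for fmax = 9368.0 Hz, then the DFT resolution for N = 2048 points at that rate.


Step 1 — Nyquist sampling rate:
fs = 2 * fmax = 2 * 9368.0 = 18736.0 Hz

Step 2 — DFT bin spacing:
df = fs / N = 18736.0 / 2048 = 9.1484 Hz

9.1484 Hz


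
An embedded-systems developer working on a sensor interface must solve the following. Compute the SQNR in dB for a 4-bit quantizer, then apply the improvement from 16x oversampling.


Step 1 — baseline SQNR at Nyquist:
SQNR_base = 6.02*N + 1.76
          = 6.02*4 + 1.76
          = 25.84 dB

Step 2 — oversampling processing gain:
G = 10*log10(OSR) = 10*log10(16) = 12.04 dB

Step 3 — total:
SQNR_total = 25.84 + 12.04 = 37.88 dB

Base SQNR = 25.84 dB; oversampled SQNR = 37.88 dB


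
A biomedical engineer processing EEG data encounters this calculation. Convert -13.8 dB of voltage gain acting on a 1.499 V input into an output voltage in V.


Output voltage from dB gain:
V_out = V_in * 10^(gain_dB / 20)
      = 1.499 * 10^(-13.8 / 20)
      = 1.499 * 0.204174
      = 0.3061 V

0.3061 V


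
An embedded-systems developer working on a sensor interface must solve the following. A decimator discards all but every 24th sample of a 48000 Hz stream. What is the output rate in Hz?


Decimation reduces the sample rate:
fs_out = fs_in / M
       = 48000 / 24
       = 2000.0 Hz

2000.0 Hz


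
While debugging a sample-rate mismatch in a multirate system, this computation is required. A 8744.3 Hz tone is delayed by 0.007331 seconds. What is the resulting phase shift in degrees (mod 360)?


Phase shift from frequency and time delay:
phi = 360 * f * t_delay
    = 360 * 8744.3 * 0.007331
    = 23077.61 degrees
    mod 360 = 37.61 degrees

37.61 degrees


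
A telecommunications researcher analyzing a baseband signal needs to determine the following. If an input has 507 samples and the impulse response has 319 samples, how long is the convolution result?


Linear convolution output length:
L = N + M - 1
  = 507 + 319 - 1
  = 825 samples

825


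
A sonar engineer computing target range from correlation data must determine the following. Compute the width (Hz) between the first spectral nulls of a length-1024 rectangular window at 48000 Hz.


Main lobe width for a rectangular window:
Width = 2 * fs / N
      = 2 * 48000 / 1024
      = 96000 / 1024
      = 93.75 Hz

93.75 Hz


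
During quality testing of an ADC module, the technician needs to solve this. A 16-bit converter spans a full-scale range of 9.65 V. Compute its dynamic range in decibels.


Dynamic range from full-scale to LSB:
V_min = V_max / 2^bits = 9.65 / 2^16
DR = 20 * log10(V_max / V_min)
   = 20 * log10(2^16)
   = 20 * 16 * log10(2)
   = 96.33 dB

96.33 dB


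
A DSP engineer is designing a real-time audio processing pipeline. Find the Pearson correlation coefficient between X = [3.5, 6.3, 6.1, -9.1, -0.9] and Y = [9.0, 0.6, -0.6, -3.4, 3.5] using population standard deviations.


Pearson correlation coefficient (population):
r = cov(X,Y) / (std(X) * std(Y))
Mean X = 1.18, Mean Y = 1.82
Cov(X,Y) = 9.7344
Std(X) = 5.758611, Std(Y) = 4.218246
r = 0.4007

0.4007


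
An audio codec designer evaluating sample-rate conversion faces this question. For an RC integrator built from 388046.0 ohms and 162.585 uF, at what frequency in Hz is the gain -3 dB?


Cutoff frequency of a first-order RC filter:
fc = 1 / (2 * pi * R * C)
C = 162.585 uF = 0.000162585 F
fc = 1 / (2 * pi * 388046.0 * 0.000162585)
   = 1 / 396.40904444653
   = 0.002523 Hz

0.002523 Hz


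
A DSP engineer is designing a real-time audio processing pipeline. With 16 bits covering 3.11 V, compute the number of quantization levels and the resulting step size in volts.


Step 1 — number of quantization levels:
L = 2^N = 2^16 = 65536

Step 2 — LSB step size:
delta = Vfs / L
      = 3.11 / 65536
      = 4.745e-05 V

Levels = 65536; step size = 4.745e-05 V


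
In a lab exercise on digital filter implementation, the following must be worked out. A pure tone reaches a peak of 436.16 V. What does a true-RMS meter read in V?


RMS voltage for a sinusoidal waveform:
V_rms = V_peak / sqrt(2)
      = 436.16 / 1.414214
      = 308.412 V

308.412 V


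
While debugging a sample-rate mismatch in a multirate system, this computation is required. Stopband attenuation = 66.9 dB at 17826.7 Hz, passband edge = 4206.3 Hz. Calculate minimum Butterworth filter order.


Butterworth filter order formula:
n = log10(10^(A/10) - 1) / (2 * log10(f_stop/f_pass))
10^(66.9/10) - 1 = 4897787.1937
f_stop/f_pass = 17826.7 / 4206.3 = 4.2381
n = 5.3335 -> ceil = 6

6


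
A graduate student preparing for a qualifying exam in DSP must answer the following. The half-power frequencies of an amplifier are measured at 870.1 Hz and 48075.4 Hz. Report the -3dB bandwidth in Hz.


Bandwidth is the difference of -3dB frequencies:
BW = f_high - f_low
   = 48075.4 - 870.1
   = 47205.3 Hz

47205.3 Hz


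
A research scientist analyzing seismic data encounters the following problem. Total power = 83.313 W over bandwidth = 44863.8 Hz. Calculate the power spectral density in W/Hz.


Power spectral density:
PSD = P / BW
    = 83.313 / 44863.8
    = 0.00185702 W/Hz

0.00185702 W/Hz


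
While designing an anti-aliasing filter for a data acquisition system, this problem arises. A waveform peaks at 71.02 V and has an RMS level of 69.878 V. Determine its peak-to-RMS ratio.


Crest factor is the ratio of peak to RMS:
CF = V_peak / V_rms
   = 71.02 / 69.878
   = 1.0163

1.0163


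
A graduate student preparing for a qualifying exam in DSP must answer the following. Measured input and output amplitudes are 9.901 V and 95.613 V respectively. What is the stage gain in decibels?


Voltage gain in dB:
G = 20 * log10(Vout / Vin)
  = 20 * log10(95.613 / 9.901)
  = 20 * log10(9.656903)
  = 20 * 0.984838
  = 19.7 dB

19.7 dB


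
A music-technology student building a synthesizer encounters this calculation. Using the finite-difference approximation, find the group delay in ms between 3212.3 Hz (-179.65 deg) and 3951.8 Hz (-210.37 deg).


Group delay from phase difference:
tau = -d(phi)/d(omega)
d(phi) = -30.72 deg = -0.536165 rad
d(omega) = 2*pi*(3951.8 - 3212.3) = 4646.4155 rad/s
tau = -(-0.536165) / 4646.4155
    = 0.1154 ms

0.1154 ms


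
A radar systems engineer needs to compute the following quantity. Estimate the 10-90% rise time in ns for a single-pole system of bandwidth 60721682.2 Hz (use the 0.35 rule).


Rise time from bandwidth relationship:
tr = 0.35 / BW
   = 0.35 / 60721682.2
   = 5.764003686e-09 s
   = 5.764 ns

5.764 ns


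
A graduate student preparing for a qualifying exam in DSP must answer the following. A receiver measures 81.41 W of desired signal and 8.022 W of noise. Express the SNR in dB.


SNR in decibels:
SNR = 10 * log10(Ps / Pn)
    = 10 * log10(81.41 / 8.022)
    = 10 * log10(10.1483)
    = 10 * 1.0064
    = 10.06 dB

10.06 dB


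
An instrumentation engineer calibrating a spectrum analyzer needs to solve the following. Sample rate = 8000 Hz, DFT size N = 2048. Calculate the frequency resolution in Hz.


DFT frequency resolution:
df = fs / N
   = 8000 / 2048
   = 3.9062 Hz

3.9062 Hz


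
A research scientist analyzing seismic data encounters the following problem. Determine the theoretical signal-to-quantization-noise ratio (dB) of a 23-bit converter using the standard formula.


Theoretical SNR for a full-scale sinusoid:
SNR = 6.02 * N + 1.76
    = 6.02 * 23 + 1.76
    = 138.46 + 1.76
    = 140.22 dB

140.22 dB


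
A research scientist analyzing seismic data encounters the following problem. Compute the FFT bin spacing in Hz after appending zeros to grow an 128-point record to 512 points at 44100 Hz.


Frequency resolution after zero-padding:
N_padded = 128 * 4 = 512
df = fs / N_padded
   = 44100 / 512
   = 86.1328 Hz

86.1328 Hz


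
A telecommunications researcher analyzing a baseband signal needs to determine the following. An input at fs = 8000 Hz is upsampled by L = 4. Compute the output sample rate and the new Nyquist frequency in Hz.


Step 1 — output sample rate after interpolation by L:
fs_out = L * fs_in = 4 * 8000 = 32000 Hz

Step 2 — Nyquist frequency of the output stream:
f_Nyq = fs_out / 2 = 32000 / 2 = 16000.0 Hz

fs_out = 32000 Hz; f_Nyquist = 16000.0 Hz


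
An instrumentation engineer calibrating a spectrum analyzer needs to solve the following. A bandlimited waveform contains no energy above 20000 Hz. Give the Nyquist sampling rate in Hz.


The Nyquist rate is twice the maximum frequency component.
fs_min = 2 * fmax
      = 2 * 20000
      = 40000 Hz

40000


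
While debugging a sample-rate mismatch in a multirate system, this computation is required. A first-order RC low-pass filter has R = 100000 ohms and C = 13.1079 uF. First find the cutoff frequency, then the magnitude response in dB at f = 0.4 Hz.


Step 1 — cutoff frequency:
fc = 1 / (2*pi*R*C)
C = 13.1079 uF = 1.31079e-05 F
fc = 1 / (2*pi*100000*1.31079e-05)
   = 0.121419 Hz

Step 2 — magnitude at f = 0.4 Hz:
|H(f)| = 1 / sqrt(1 + (f/fc)^2)
f/fc = 0.4 / 0.121419 = 3.294377
|H| = 1 / sqrt(1 + 10.85292) = 0.2904607
|H|_dB = 20*log10(0.2904607) = -10.74 dB

fc = 0.121419 Hz; |H(0.4 Hz)| = -10.74 dB


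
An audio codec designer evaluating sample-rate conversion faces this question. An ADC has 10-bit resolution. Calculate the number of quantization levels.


Number of quantization levels = 2^N
= 2^10
= 1024

1024


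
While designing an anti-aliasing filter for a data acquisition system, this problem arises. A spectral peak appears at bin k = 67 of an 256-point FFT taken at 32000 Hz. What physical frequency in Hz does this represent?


Frequency of DFT bin k:
f_k = k * fs / N
    = 67 * 32000 / 256
    = 2144000 / 256
    = 8375.0 Hz

8375.0 Hz


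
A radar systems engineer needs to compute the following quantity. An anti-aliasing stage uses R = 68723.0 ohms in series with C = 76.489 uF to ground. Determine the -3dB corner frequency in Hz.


Cutoff frequency of a first-order RC filter:
fc = 1 / (2 * pi * R * C)
C = 76.489 uF = 7.6489e-05 F
fc = 1 / (2 * pi * 68723.0 * 7.6489e-05)
   = 1 / 33.027900012913
   = 0.030277 Hz

0.030277 Hz


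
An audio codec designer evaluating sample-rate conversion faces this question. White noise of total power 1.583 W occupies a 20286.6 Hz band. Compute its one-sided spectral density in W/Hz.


Power spectral density:
PSD = P / BW
    = 1.583 / 20286.6
    = 7.803e-05 W/Hz

7.803e-05 W/Hz


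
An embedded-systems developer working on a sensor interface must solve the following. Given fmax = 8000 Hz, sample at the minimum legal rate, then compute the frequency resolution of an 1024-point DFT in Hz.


Step 1 — Nyquist sampling rate:
fs = 2 * fmax = 2 * 8000 = 16000 Hz

Step 2 — DFT bin spacing:
df = fs / N = 16000 / 1024 = 15.625 Hz

15.625 Hz


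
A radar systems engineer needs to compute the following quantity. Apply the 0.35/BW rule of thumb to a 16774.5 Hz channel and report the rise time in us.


Rise time from bandwidth relationship:
tr = 0.35 / BW
   = 0.35 / 16774.5
   = 2.086500343e-05 s
   = 20.865 us

20.865 us


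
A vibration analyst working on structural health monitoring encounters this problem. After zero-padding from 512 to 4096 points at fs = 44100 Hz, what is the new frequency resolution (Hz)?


Frequency resolution after zero-padding:
N_padded = 512 * 8 = 4096
df = fs / N_padded
   = 44100 / 4096
   = 10.7666 Hz

10.7666 Hz


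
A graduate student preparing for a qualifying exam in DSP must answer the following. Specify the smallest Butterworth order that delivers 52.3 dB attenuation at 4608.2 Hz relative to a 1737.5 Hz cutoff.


Butterworth filter order formula:
n = log10(10^(A/10) - 1) / (2 * log10(f_stop/f_pass))
10^(52.3/10) - 1 = 169823.3652
f_stop/f_pass = 4608.2 / 1737.5 = 2.6522
n = 6.1732 -> ceil = 7

7


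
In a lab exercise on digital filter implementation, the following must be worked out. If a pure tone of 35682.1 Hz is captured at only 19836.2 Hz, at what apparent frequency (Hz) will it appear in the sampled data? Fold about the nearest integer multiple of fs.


Compute the nearest integer multiple of fs to the signal:
n = round(35682.1 / 19836.2) = 2
f_alias = |35682.1 - 2 * 19836.2|
        = |35682.1 - 39672.4|
        = 3990.3 Hz

3990.3


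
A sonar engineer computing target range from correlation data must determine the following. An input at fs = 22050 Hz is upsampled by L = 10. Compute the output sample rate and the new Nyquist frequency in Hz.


Step 1 — output sample rate after interpolation by L:
fs_out = L * fs_in = 10 * 22050 = 220500 Hz

Step 2 — Nyquist frequency of the output stream:
f_Nyq = fs_out / 2 = 220500 / 2 = 110250.0 Hz

fs_out = 220500 Hz; f_Nyquist = 110250.0 Hz


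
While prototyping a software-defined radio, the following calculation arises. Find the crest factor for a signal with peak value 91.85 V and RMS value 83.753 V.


Crest factor is the ratio of peak to RMS:
CF = V_peak / V_rms
   = 91.85 / 83.753
   = 1.0967

1.0967


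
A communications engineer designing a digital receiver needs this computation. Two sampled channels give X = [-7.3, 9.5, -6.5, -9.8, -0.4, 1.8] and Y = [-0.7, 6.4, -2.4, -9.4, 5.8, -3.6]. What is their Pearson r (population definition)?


Pearson correlation coefficient (population):
r = cov(X,Y) / (std(X) * std(Y))
Mean X = -2.1167, Mean Y = -0.65
Cov(X,Y) = 26.095833
Std(X) = 6.561864, Std(Y) = 5.471669
r = 0.7268

0.7268


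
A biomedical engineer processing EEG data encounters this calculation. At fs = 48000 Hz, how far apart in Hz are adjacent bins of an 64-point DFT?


DFT frequency resolution:
df = fs / N
   = 48000 / 64
   = 750.0 Hz

750.0 Hz


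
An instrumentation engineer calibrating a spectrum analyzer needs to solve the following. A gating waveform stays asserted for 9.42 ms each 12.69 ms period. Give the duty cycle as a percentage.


Duty cycle as a percentage:
DC = (t_on / T) * 100
   = (9.42 / 12.69) * 100
   = 0.742317 * 100
   = 74.23 %

74.23 %


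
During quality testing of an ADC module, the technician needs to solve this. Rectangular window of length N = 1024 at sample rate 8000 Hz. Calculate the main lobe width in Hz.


Main lobe width for a rectangular window:
Width = 2 * fs / N
      = 2 * 8000 / 1024
      = 16000 / 1024
      = 15.625 Hz

15.625 Hz


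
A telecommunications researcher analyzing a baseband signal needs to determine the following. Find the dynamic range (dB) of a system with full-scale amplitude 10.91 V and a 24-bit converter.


Dynamic range from full-scale to LSB:
V_min = V_max / 2^bits = 10.91 / 2^24
DR = 20 * log10(V_max / V_min)
   = 20 * log10(2^24)
   = 20 * 24 * log10(2)
   = 144.49 dB

144.49 dB


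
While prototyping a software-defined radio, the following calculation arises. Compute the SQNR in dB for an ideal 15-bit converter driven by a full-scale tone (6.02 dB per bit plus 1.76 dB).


Theoretical SNR for a full-scale sinusoid:
SNR = 6.02 * N + 1.76
    = 6.02 * 15 + 1.76
    = 90.3 + 1.76
    = 92.06 dB

92.06 dB


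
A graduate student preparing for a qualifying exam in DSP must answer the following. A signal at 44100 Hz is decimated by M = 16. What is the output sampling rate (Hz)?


Decimation reduces the sample rate:
fs_out = fs_in / M
       = 44100 / 16
       = 2756.25 Hz

2756.25 Hz


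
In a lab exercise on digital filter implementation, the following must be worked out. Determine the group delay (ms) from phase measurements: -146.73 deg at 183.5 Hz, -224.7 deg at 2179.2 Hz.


Group delay from phase difference:
tau = -d(phi)/d(omega)
d(phi) = -77.97 deg = -1.360833 rad
d(omega) = 2*pi*(2179.2 - 183.5) = 12539.3529 rad/s
tau = -(-1.360833) / 12539.3529
    = 0.1085 ms

0.1085 ms


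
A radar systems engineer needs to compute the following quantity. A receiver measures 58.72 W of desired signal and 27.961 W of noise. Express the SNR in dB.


SNR in decibels:
SNR = 10 * log10(Ps / Pn)
    = 10 * log10(58.72 / 27.961)
    = 10 * log10(2.1001)
    = 10 * 0.3222
    = 3.22 dB

3.22 dB


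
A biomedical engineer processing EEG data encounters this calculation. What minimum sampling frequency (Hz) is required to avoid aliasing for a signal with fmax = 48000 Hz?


The Nyquist rate is twice the maximum frequency component.
fs_min = 2 * fmax
      = 2 * 48000
      = 96000 Hz

96000


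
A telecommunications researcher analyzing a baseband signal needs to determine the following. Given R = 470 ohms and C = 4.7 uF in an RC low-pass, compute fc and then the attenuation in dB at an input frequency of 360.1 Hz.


Step 1 — cutoff frequency:
fc = 1 / (2*pi*R*C)
C = 4.7 uF = 4.7e-06 F
fc = 1 / (2*pi*470*4.7e-06)
   = 72.0484 Hz

Step 2 — magnitude at f = 360.1 Hz:
|H(f)| = 1 / sqrt(1 + (f/fc)^2)
f/fc = 360.1 / 72.0484 = 4.998029
|H| = 1 / sqrt(1 + 24.980294) = 0.1961905
|H|_dB = 20*log10(0.1961905) = -14.15 dB

fc = 72.0484 Hz; |H(360.1 Hz)| = -14.15 dB


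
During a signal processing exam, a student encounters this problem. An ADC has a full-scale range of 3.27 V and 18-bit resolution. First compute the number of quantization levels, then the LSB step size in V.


Step 1 — number of quantization levels:
L = 2^N = 2^18 = 262144

Step 2 — LSB step size:
delta = Vfs / L
      = 3.27 / 262144
      = 1.247e-05 V

Levels = 262144; step size = 1.247e-05 V


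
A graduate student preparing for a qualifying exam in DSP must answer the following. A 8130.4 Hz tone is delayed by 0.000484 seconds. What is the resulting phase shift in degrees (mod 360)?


Phase shift from frequency and time delay:
phi = 360 * f * t_delay
    = 360 * 8130.4 * 0.000484
    = 1416.64 degrees
    mod 360 = 336.64 degrees

336.64 degrees


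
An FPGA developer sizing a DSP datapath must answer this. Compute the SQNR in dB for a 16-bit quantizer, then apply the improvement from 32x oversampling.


Step 1 — baseline SQNR at Nyquist:
SQNR_base = 6.02*N + 1.76
          = 6.02*16 + 1.76
          = 98.08 dB

Step 2 — oversampling processing gain:
G = 10*log10(OSR) = 10*log10(32) = 15.05 dB

Step 3 — total:
SQNR_total = 98.08 + 15.05 = 113.13 dB

Base SQNR = 98.08 dB; oversampled SQNR = 113.13 dB


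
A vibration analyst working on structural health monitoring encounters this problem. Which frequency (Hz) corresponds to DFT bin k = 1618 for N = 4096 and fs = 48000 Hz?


Frequency of DFT bin k:
f_k = k * fs / N
    = 1618 * 48000 / 4096
    = 77664000 / 4096
    = 18960.938 Hz

18960.938 Hz


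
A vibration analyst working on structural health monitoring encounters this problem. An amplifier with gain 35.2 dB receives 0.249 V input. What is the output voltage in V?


Output voltage from dB gain:
V_out = V_in * 10^(gain_dB / 20)
      = 0.249 * 10^(35.2 / 20)
      = 0.249 * 57.543994
      = 14.3285 V

14.3285 V


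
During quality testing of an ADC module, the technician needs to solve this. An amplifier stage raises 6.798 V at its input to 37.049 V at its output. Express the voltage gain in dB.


Voltage gain in dB:
G = 20 * log10(Vout / Vin)
  = 20 * log10(37.049 / 6.798)
  = 20 * log10(5.449985)
  = 20 * 0.736395
  = 14.73 dB

14.73 dB


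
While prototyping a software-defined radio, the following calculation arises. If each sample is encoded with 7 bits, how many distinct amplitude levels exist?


Number of quantization levels = 2^N
= 2^7
= 128

128


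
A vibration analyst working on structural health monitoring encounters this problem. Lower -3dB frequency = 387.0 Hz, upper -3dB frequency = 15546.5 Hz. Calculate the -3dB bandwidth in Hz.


Bandwidth is the difference of -3dB frequencies:
BW = f_high - f_low
   = 15546.5 - 387.0
   = 15159.5 Hz

15159.5 Hz


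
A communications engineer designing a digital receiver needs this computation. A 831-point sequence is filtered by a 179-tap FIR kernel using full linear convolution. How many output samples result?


Linear convolution output length:
L = N + M - 1
  = 831 + 179 - 1
  = 1009 samples

1009


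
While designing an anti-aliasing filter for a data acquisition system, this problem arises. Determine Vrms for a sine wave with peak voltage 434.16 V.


RMS voltage for a sinusoidal waveform:
V_rms = V_peak / sqrt(2)
      = 434.16 / 1.414214
      = 306.997 V

306.997 V


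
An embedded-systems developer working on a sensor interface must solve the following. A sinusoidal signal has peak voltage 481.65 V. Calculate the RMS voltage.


RMS voltage for a sinusoidal waveform:
V_rms = V_peak / sqrt(2)
      = 481.65 / 1.414214
      = 340.578 V

340.578 V


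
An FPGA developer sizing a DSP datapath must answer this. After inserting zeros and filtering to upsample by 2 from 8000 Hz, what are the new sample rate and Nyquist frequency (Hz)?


Step 1 — output sample rate after interpolation by L:
fs_out = L * fs_in = 2 * 8000 = 16000 Hz

Step 2 — Nyquist frequency of the output stream:
f_Nyq = fs_out / 2 = 16000 / 2 = 8000.0 Hz

fs_out = 16000 Hz; f_Nyquist = 8000.0 Hz


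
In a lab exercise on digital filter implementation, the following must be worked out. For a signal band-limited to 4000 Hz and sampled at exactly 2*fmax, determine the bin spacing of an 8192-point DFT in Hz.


Step 1 — Nyquist sampling rate:
fs = 2 * fmax = 2 * 4000 = 8000 Hz

Step 2 — DFT bin spacing:
df = fs / N = 8000 / 8192 = 0.9766 Hz

0.9766 Hz


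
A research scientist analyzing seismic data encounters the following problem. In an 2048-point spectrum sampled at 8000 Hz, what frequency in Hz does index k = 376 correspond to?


Frequency of DFT bin k:
f_k = k * fs / N
    = 376 * 8000 / 2048
    = 3008000 / 2048
    = 1468.75 Hz

1468.75 Hz


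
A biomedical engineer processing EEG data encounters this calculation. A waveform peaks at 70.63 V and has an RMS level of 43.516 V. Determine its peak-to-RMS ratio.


Crest factor is the ratio of peak to RMS:
CF = V_peak / V_rms
   = 70.63 / 43.516
   = 1.6231

1.6231


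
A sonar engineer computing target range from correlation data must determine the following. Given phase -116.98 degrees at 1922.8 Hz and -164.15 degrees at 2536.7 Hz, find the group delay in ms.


Group delay from phase difference:
tau = -d(phi)/d(omega)
d(phi) = -47.17 deg = -0.823272 rad
d(omega) = 2*pi*(2536.7 - 1922.8) = 3857.2475 rad/s
tau = -(-0.823272) / 3857.2475
    = 0.2134 ms

0.2134 ms


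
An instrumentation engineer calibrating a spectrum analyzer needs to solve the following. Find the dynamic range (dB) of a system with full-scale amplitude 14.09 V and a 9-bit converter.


Dynamic range from full-scale to LSB:
V_min = V_max / 2^bits = 14.09 / 2^9
DR = 20 * log10(V_max / V_min)
   = 20 * log10(2^9)
   = 20 * 9 * log10(2)
   = 54.19 dB

54.19 dB


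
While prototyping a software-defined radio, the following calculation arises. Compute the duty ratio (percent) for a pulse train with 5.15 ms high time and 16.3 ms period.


Duty cycle as a percentage:
DC = (t_on / T) * 100
   = (5.15 / 16.3) * 100
   = 0.315951 * 100
   = 31.6 %

31.6 %


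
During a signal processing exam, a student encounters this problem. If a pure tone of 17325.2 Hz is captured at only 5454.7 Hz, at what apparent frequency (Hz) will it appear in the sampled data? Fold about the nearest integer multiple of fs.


Compute the nearest integer multiple of fs to the signal:
n = round(17325.2 / 5454.7) = 3
f_alias = |17325.2 - 3 * 5454.7|
        = |17325.2 - 16364.1|
        = 961.1 Hz

961.1


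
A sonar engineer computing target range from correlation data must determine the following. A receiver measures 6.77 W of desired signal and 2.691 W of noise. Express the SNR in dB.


SNR in decibels:
SNR = 10 * log10(Ps / Pn)
    = 10 * log10(6.77 / 2.691)
    = 10 * log10(2.5158)
    = 10 * 0.4007
    = 4.01 dB

4.01 dB


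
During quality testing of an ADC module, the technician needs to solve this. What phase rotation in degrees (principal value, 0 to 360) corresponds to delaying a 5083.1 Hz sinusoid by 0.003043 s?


Phase shift from frequency and time delay:
phi = 360 * f * t_delay
    = 360 * 5083.1 * 0.003043
    = 5568.43 degrees
    mod 360 = 168.43 degrees

168.43 degrees


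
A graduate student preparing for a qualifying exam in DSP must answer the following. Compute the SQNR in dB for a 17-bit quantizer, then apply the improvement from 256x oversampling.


Step 1 — baseline SQNR at Nyquist:
SQNR_base = 6.02*N + 1.76
          = 6.02*17 + 1.76
          = 104.1 dB

Step 2 — oversampling processing gain:
G = 10*log10(OSR) = 10*log10(256) = 24.08 dB

Step 3 — total:
SQNR_total = 104.1 + 24.08 = 128.18 dB

Base SQNR = 104.1 dB; oversampled SQNR = 128.18 dB


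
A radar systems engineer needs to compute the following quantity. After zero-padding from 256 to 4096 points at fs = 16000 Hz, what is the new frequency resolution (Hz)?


Frequency resolution after zero-padding:
N_padded = 256 * 16 = 4096
df = fs / N_padded
   = 16000 / 4096
   = 3.9062 Hz

3.9062 Hz


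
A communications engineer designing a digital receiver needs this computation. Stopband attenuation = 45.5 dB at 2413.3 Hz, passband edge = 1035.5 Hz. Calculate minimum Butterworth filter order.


Butterworth filter order formula:
n = log10(10^(A/10) - 1) / (2 * log10(f_stop/f_pass))
10^(45.5/10) - 1 = 35480.3389
f_stop/f_pass = 2413.3 / 1035.5 = 2.3306
n = 6.1911 -> ceil = 7

7


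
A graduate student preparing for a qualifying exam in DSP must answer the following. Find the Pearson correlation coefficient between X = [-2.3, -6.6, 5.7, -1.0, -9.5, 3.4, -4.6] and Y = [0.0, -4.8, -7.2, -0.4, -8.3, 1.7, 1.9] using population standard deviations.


Pearson correlation coefficient (population):
r = cov(X,Y) / (std(X) * std(Y))
Mean X = -2.1286, Mean Y = -2.4429
Cov(X,Y) = 4.361633
Std(X) = 4.979878, Std(Y) = 3.939854
r = 0.2223

0.2223


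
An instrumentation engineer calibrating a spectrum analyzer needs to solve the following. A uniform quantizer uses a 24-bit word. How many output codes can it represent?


Number of quantization levels = 2^N
= 2^24
= 16777216

16777216


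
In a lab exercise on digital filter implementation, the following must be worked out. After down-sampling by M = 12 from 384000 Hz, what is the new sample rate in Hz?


Decimation reduces the sample rate:
fs_out = fs_in / M
       = 384000 / 12
       = 32000.0 Hz

32000.0 Hz


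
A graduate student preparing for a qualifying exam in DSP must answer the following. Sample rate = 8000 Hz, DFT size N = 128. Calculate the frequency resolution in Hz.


DFT frequency resolution:
df = fs / N
   = 8000 / 128
   = 62.5 Hz

62.5 Hz


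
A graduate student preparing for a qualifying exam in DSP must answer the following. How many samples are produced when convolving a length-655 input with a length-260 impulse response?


Linear convolution output length:
L = N + M - 1
  = 655 + 260 - 1
  = 914 samples

914


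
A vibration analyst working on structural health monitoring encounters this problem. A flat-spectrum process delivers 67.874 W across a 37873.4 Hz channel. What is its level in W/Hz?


Power spectral density:
PSD = P / BW
    = 67.874 / 37873.4
    = 0.00179213 W/Hz

0.00179213 W/Hz


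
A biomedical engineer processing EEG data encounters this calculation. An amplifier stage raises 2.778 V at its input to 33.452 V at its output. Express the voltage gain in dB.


Voltage gain in dB:
G = 20 * log10(Vout / Vin)
  = 20 * log10(33.452 / 2.778)
  = 20 * log10(12.041757)
  = 20 * 1.08069
  = 21.61 dB

21.61 dB


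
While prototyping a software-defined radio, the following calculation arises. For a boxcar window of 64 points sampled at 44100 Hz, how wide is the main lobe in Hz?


Main lobe width for a rectangular window:
Width = 2 * fs / N
      = 2 * 44100 / 64
      = 88200 / 64
      = 1378.125 Hz

1378.125 Hz


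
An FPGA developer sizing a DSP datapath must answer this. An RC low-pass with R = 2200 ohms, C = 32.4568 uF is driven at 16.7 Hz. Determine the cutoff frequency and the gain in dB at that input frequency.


Step 1 — cutoff frequency:
fc = 1 / (2*pi*R*C)
C = 32.4568 uF = 3.24568e-05 F
fc = 1 / (2*pi*2200*3.24568e-05)
   = 2.22891 Hz

Step 2 — magnitude at f = 16.7 Hz:
|H(f)| = 1 / sqrt(1 + (f/fc)^2)
f/fc = 16.7 / 2.22891 = 7.492451
|H| = 1 / sqrt(1 + 56.136822) = 0.1322946
|H|_dB = 20*log10(0.1322946) = -17.57 dB

fc = 2.22891 Hz; |H(16.7 Hz)| = -17.57 dB


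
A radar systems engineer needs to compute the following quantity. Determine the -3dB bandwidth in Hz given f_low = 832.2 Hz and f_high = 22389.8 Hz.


Bandwidth is the difference of -3dB frequencies:
BW = f_high - f_low
   = 22389.8 - 832.2
   = 21557.6 Hz

21557.6 Hz


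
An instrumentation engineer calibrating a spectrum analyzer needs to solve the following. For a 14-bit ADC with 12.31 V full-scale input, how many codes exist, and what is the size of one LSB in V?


Step 1 — number of quantization levels:
L = 2^N = 2^14 = 16384

Step 2 — LSB step size:
delta = Vfs / L
      = 12.31 / 16384
      = 0.00075134 V

Levels = 16384; step size = 0.00075134 V


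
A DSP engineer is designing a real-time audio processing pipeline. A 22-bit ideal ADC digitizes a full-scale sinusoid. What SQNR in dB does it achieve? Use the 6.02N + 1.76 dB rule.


Theoretical SNR for a full-scale sinusoid:
SNR = 6.02 * N + 1.76
    = 6.02 * 22 + 1.76
    = 132.44 + 1.76
    = 134.2 dB

134.2 dB


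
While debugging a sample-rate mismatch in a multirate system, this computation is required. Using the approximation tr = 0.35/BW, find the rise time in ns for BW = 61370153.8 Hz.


Rise time from bandwidth relationship:
tr = 0.35 / BW
   = 0.35 / 61370153.8
   = 5.703097977e-09 s
   = 5.7031 ns

5.7031 ns


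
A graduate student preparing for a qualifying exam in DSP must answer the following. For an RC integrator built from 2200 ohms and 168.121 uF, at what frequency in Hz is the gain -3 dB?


Cutoff frequency of a first-order RC filter:
fc = 1 / (2 * pi * R * C)
C = 168.121 uF = 0.000168121 F
fc = 1 / (2 * pi * 2200 * 0.000168121)
   = 1 / 2.3239378734623
   = 0.430304 Hz

0.430304 Hz


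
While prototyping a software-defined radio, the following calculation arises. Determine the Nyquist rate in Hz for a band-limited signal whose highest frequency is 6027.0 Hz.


The Nyquist rate is twice the maximum frequency component.
fs_min = 2 * fmax
      = 2 * 6027.0
      = 12054.0 Hz

12054.0


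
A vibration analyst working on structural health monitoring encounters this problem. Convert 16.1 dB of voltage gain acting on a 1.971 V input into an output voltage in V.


Output voltage from dB gain:
V_out = V_in * 10^(gain_dB / 20)
      = 1.971 * 10^(16.1 / 20)
      = 1.971 * 6.382635
      = 12.5802 V

12.5802 V


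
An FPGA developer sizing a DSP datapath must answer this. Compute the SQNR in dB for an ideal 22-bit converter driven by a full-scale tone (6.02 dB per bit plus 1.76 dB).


Theoretical SNR for a full-scale sinusoid:
SNR = 6.02 * N + 1.76
    = 6.02 * 22 + 1.76
    = 132.44 + 1.76
    = 134.2 dB

134.2 dB


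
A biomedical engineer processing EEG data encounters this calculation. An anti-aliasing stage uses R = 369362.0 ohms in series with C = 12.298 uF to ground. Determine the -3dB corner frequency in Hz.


Cutoff frequency of a first-order RC filter:
fc = 1 / (2 * pi * R * C)
C = 12.298 uF = 1.2298e-05 F
fc = 1 / (2 * pi * 369362.0 * 1.2298e-05)
   = 1 / 28.540828124812
   = 0.035038 Hz

0.035038 Hz


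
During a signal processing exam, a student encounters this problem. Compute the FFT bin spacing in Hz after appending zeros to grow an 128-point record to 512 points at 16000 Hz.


Frequency resolution after zero-padding:
N_padded = 128 * 4 = 512
df = fs / N_padded
   = 16000 / 512
   = 31.25 Hz

31.25 Hz


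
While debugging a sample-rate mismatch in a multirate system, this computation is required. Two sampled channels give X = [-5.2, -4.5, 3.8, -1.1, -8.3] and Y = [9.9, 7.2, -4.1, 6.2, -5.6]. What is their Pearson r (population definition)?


Pearson correlation coefficient (population):
r = cov(X,Y) / (std(X) * std(Y))
Mean X = -3.06, Mean Y = 2.72
Cov(X,Y) = -3.6368
Std(X) = 4.123397, Std(Y) = 6.316138
r = -0.1396

-0.1396
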